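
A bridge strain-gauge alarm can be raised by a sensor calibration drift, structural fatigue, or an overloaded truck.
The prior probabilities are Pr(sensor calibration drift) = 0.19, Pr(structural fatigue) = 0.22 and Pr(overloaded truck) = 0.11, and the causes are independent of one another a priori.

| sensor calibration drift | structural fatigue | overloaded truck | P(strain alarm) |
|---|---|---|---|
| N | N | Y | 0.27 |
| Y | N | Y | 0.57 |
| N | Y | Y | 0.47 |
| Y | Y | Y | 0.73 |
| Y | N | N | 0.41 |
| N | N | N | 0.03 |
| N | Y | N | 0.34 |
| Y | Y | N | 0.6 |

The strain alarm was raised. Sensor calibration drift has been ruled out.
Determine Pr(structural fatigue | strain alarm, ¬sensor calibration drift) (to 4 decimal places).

Pr(structural fatigue | strain alarm, ¬sensor calibration drift) ≈ 0.6392

Numerator (weight on configurations with structural fatigue): 0.066572 + 0.011374 = 0.077946
The normalizing constant is 0.03×0.78×0.89 + 0.27×0.78×0.11 + 0.34×0.22×0.89 + 0.47×0.22×0.11 = 0.121938
P(structural fatigue | strain alarm, ¬sensor calibration drift) = 0.077946/0.121938 ≈ 0.6392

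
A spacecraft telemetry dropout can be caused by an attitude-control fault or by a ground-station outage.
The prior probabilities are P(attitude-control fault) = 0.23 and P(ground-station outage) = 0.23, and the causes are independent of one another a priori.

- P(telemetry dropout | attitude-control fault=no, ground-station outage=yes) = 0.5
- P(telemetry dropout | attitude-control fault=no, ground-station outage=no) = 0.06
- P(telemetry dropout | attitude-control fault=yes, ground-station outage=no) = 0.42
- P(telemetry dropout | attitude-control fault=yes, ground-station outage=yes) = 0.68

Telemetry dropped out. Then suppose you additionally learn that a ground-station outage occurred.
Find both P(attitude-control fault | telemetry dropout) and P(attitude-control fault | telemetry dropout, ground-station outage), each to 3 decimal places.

Sum P(telemetry dropout|·) weighted by the priors over the 4 (attitude-control fault, ground-station outage) configurations:
  P(telemetry dropout) = 0.06·0.77·0.77 + 0.5·0.77·0.23 + 0.42·0.23·0.77 + 0.68·0.23·0.23
        = 0.035574 + 0.088550 + 0.074382 + 0.035972 = 0.234478
Keeping only the attitude-control fault-present terms gives 0.110354, so
  P(attitude-control fault | telemetry dropout) = 0.110354 / 0.234478 ≈ 0.471

Now condition on the additional information:
For the numerator, keep only attitude-control fault=true terms: 0.68×0.23 = 0.156400
The normalizing constant is 0.5×0.77 + 0.68×0.23 = 0.541400
Posterior = 0.156400 / 0.541400 ≈ 0.289

P(attitude-control fault | telemetry dropout) ≈ 0.471; P(attitude-control fault | telemetry dropout, ground-station outage) ≈ 0.289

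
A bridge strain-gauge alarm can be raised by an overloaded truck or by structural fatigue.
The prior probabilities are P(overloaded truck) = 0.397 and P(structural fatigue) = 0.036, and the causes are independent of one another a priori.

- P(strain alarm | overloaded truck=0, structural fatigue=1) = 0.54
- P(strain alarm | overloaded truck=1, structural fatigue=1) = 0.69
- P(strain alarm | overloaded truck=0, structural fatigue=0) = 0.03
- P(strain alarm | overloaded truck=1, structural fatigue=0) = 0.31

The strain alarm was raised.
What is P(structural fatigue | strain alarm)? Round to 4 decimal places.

Weight on structural fatigue=true, given the evidence: 0.011722 + 0.009861 = 0.021583
Normalizer over all consistent configurations: 0.03×0.603×0.964 + 0.54×0.603×0.036 + 0.31×0.397×0.964 + 0.69×0.397×0.036 = 0.157661
Posterior = 0.021583 / 0.157661 ≈ 0.1369

P(structural fatigue | strain alarm) ≈ 0.1369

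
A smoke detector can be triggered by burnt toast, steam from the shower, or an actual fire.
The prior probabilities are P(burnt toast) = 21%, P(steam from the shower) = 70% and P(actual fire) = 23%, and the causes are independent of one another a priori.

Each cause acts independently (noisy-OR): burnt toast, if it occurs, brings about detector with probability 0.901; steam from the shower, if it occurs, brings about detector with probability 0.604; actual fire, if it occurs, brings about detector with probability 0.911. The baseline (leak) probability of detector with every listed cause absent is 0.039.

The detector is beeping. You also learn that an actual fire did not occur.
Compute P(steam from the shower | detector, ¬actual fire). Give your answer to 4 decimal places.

P(steam from the shower | detector, ¬actual fire) ≈ 0.8796

Under noisy-OR, P(detector | causes) = 1 − (1−0.039)·∏(1−qᵢ) over the active causes.
P(detector | ¬actual fire) = 0.039·0.79·0.3 + 0.619444·0.79·0.7 + 0.904861·0.21·0.3 + 0.962325·0.21·0.7 = 0.009243 + 0.342553 + 0.057006 + 0.141462 = 0.550264
Of this, 0.484015 comes from 0.342553 + 0.141462 (the steam from the shower=true cases).
Hence the posterior is 0.484015/0.550264 ≈ 0.8796.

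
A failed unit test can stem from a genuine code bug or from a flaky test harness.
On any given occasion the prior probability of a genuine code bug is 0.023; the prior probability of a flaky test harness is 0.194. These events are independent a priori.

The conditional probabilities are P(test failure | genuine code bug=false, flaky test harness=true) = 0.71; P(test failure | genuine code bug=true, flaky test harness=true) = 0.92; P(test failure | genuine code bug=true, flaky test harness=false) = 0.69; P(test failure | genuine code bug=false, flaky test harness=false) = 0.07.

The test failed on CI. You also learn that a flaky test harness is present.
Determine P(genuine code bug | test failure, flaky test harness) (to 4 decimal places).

P(test failure | flaky test harness) = 0.71·0.977 + 0.92·0.023 = 0.693670 + 0.021160 = 0.714830
Restricting to configurations with genuine code bug present: 0.92·0.023 = 0.021160.
P(genuine code bug | test failure, flaky test harness) = 0.021160 / 0.714830 ≈ 0.0296

P(genuine code bug | test failure, flaky test harness) ≈ 0.0296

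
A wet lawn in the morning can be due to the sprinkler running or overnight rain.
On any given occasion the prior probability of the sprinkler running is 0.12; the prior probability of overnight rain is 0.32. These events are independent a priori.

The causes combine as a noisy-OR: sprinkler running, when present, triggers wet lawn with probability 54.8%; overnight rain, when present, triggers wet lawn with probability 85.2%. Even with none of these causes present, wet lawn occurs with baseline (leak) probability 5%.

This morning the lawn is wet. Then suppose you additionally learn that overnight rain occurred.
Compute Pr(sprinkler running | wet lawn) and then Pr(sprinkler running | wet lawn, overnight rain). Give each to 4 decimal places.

Under noisy-OR, P(wet lawn | causes) = 1 − (1−0.05)·∏(1−qᵢ) over the active causes.
Sum P(wet lawn|·) weighted by the priors over the 4 (sprinkler running, overnight rain) configurations:
  P(wet lawn) = 0.05*0.88*0.68 + 0.8594*0.88*0.32 + 0.5706*0.12*0.68 + 0.936449*0.12*0.32
        = 0.029920 + 0.242007 + 0.046561 + 0.035960 = 0.354448
The terms with sprinkler running present sum to 0.082521, so
  P(sprinkler running | wet lawn) = 0.082521 / 0.354448 ≈ 0.2328

With the extra evidence:
Sum P(wet lawn|·) weighted by the priors over both values of sprinkler running:
  P(wet lawn | overnight rain) = 0.8594*0.88 + 0.936449*0.12
        = 0.756272 + 0.112374 = 0.868646
The terms with sprinkler running present sum to 0.112374, so
  P(sprinkler running | wet lawn, overnight rain) = 0.112374 / 0.868646 ≈ 0.1294
— overnight rain explains away the evidence for sprinkler running.

Pr(sprinkler running | wet lawn) ≈ 0.2328; Pr(sprinkler running | wet lawn, overnight rain) ≈ 0.1294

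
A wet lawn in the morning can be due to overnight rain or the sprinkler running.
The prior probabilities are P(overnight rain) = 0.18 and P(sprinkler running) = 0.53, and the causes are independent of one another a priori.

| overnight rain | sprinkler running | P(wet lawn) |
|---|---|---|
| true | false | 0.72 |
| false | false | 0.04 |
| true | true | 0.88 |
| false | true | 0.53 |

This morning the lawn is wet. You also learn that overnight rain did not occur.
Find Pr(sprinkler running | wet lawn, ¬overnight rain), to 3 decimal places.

P(wet lawn | ¬overnight rain) = 0.04×0.47 + 0.53×0.53 = 0.018800 + 0.280900 = 0.299700
Restricting to configurations with sprinkler running present: 0.53×0.53 = 0.280900.
P(sprinkler running | wet lawn, ¬overnight rain) = 0.280900 / 0.299700 ≈ 0.937

Pr(sprinkler running | wet lawn, ¬overnight rain) ≈ 0.937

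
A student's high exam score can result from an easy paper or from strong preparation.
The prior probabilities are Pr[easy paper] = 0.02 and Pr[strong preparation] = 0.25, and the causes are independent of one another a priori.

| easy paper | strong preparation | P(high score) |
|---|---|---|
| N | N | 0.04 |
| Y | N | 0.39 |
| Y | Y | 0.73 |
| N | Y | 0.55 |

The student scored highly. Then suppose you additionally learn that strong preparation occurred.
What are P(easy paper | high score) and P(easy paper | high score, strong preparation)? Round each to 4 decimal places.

P(easy paper | high score) ≈ 0.0547; P(easy paper | high score, strong preparation) ≈ 0.0264

Sum P(high score|·) weighted by the priors over the 4 (easy paper, strong preparation) configurations:
  P(high score) = 0.04·0.98·0.75 + 0.55·0.98·0.25 + 0.39·0.02·0.75 + 0.73·0.02·0.25
        = 0.029400 + 0.134750 + 0.005850 + 0.003650 = 0.173650
Keeping only the easy paper-present terms gives 0.009500, so
  P(easy paper | high score) = 0.009500 / 0.173650 ≈ 0.0547

With the extra evidence:
P(high score | strong preparation) = 0.55·0.98 + 0.73·0.02 = 0.539000 + 0.014600 = 0.553600
Restricting to configurations with easy paper present: 0.73·0.02 = 0.014600.
P(easy paper | high score, strong preparation) = 0.014600 / 0.553600 ≈ 0.0264
— strong preparation explains away the evidence for easy paper.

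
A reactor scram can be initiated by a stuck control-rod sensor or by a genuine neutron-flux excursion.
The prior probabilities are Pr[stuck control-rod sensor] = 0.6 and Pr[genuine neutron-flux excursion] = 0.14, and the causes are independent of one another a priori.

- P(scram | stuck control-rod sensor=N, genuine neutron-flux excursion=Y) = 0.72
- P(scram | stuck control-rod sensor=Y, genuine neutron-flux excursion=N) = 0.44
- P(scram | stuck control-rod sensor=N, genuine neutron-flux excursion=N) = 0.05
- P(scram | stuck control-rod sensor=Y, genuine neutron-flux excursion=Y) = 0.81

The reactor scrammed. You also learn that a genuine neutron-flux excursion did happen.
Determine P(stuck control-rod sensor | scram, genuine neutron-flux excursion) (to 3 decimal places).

P(stuck control-rod sensor | scram, genuine neutron-flux excursion) ≈ 0.628

P(scram | genuine neutron-flux excursion) = 0.72·0.4 + 0.81·0.6 = 0.288000 + 0.486000 = 0.774000
Of this, 0.486000 comes from 0.81·0.6 (the stuck control-rod sensor=true cases).
So P(stuck control-rod sensor | scram, genuine neutron-flux excursion) = 0.486000/0.774000 ≈ 0.628.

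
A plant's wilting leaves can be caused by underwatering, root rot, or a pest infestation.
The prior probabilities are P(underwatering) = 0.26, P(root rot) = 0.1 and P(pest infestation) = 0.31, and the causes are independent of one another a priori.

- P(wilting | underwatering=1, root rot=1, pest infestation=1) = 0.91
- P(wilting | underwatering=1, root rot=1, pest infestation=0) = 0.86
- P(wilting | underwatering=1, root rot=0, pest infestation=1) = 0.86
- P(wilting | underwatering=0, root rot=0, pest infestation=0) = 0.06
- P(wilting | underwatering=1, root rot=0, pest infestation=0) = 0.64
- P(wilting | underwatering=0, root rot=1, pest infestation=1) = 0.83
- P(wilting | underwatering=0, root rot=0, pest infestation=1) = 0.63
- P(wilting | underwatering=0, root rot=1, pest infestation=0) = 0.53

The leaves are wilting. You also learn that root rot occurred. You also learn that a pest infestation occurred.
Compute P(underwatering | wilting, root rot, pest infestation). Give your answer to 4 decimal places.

Enumerate both values of underwatering and weight by the priors:
  P(wilting | root rot, pest infestation) = 0.83·0.74 + 0.91·0.26
        = 0.614200 + 0.236600 = 0.850800
Keeping only the underwatering-present terms gives 0.236600, so
  P(underwatering | wilting, root rot, pest infestation) = 0.236600 / 0.850800 ≈ 0.2781

P(underwatering | wilting, root rot, pest infestation) ≈ 0.2781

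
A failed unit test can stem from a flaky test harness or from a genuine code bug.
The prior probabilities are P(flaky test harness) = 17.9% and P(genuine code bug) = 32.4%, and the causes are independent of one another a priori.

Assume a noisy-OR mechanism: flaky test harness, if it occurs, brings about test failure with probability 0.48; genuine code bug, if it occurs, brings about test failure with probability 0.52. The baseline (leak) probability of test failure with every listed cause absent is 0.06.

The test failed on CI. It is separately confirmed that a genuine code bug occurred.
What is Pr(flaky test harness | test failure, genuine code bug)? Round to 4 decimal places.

Pr(flaky test harness | test failure, genuine code bug) ≈ 0.2332

Under noisy-OR, P(test failure | causes) = 1 − (1−0.06)·∏(1−qᵢ) over the active causes.
For the numerator, keep only flaky test harness=true terms: 0.765376*0.179 = 0.137002
Normalizer over all consistent configurations: 0.5488*0.821 + 0.765376*0.179 = 0.587567
Posterior = 0.137002 / 0.587567 ≈ 0.2332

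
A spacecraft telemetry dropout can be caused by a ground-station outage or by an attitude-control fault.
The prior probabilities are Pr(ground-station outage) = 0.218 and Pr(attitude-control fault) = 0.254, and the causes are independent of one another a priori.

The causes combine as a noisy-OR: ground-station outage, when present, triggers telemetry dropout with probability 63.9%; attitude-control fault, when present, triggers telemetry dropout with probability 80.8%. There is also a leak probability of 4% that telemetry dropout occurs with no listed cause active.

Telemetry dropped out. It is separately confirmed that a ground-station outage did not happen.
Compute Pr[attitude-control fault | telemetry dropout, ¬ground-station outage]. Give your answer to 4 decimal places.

Under noisy-OR, P(telemetry dropout | causes) = 1 − (1−0.04)·∏(1−qᵢ) over the active causes.
For the numerator, keep only attitude-control fault=true terms: 0.81568×0.254 = 0.207183
Denominator P(telemetry dropout | ¬ground-station outage): 0.04×0.746 + 0.81568×0.254 = 0.237023
Posterior = 0.207183 / 0.237023 ≈ 0.8741

Pr[attitude-control fault | telemetry dropout, ¬ground-station outage] ≈ 0.8741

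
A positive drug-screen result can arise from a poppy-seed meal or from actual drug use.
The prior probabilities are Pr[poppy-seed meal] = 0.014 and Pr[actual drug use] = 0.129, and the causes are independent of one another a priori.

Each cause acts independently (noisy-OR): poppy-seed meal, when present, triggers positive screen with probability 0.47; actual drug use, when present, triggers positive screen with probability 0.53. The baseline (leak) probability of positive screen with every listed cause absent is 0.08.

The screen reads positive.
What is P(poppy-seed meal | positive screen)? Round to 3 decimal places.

P(poppy-seed meal | positive screen) ≈ 0.051

Under noisy-OR, P(positive screen | causes) = 1 − (1−0.08)·∏(1−qᵢ) over the active causes.
By total probability over the 4 (poppy-seed meal, actual drug use) configurations:
  P(positive screen) = 0.08*0.986*0.871 + 0.5676*0.986*0.129 + 0.5124*0.014*0.871 + 0.770828*0.014*0.129
        = 0.068704 + 0.072195 + 0.006248 + 0.001392 = 0.148539
The terms with poppy-seed meal present sum to 0.007640, so
  P(poppy-seed meal | positive screen) = 0.007640 / 0.148539 ≈ 0.051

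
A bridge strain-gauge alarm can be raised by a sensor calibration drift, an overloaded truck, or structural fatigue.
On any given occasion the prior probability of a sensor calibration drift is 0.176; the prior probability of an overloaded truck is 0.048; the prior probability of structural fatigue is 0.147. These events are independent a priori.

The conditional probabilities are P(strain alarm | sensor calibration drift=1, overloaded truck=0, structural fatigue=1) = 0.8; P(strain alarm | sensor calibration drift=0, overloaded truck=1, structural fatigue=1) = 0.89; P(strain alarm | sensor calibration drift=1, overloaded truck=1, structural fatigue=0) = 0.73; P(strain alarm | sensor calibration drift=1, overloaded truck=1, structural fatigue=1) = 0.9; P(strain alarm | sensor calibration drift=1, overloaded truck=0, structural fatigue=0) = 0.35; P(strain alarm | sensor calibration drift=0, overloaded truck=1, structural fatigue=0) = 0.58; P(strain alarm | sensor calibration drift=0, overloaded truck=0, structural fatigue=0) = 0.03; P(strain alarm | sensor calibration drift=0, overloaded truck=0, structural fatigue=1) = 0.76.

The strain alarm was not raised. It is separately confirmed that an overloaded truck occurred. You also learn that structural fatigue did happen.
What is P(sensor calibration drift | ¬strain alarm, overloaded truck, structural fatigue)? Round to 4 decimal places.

P(sensor calibration drift | ¬strain alarm, overloaded truck, structural fatigue) ≈ 0.1626

For the numerator, keep only sensor calibration drift=true terms: 0.1·0.176 = 0.017600
Normalizer over all consistent configurations: 0.11·0.824 + 0.1·0.176 = 0.108240
P(sensor calibration drift | ¬strain alarm, overloaded truck, structural fatigue) = 0.017600/0.108240 ≈ 0.1626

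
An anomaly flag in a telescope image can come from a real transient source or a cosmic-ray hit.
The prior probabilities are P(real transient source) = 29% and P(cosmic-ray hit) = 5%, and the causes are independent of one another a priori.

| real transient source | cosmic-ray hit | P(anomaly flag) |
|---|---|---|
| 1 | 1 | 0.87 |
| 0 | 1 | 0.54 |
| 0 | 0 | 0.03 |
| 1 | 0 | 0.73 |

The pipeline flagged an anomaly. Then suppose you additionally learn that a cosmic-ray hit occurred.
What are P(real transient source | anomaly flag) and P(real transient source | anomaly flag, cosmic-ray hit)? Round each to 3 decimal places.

P(real transient source | anomaly flag) ≈ 0.844; P(real transient source | anomaly flag, cosmic-ray hit) ≈ 0.397

Enumerate the 4 (real transient source, cosmic-ray hit) configurations and weight by the priors:
  P(anomaly flag) = 0.03*0.71*0.95 + 0.54*0.71*0.05 + 0.73*0.29*0.95 + 0.87*0.29*0.05
        = 0.020235 + 0.019170 + 0.201115 + 0.012615 = 0.253135
Configurations with real transient source contribute 0.213730, so
  P(real transient source | anomaly flag) = 0.213730 / 0.253135 ≈ 0.844

With the extra evidence:
By total probability over both values of real transient source:
  P(anomaly flag | cosmic-ray hit) = 0.54*0.71 + 0.87*0.29
        = 0.383400 + 0.252300 = 0.635700
Configurations with real transient source contribute 0.252300, so
  P(real transient source | anomaly flag, cosmic-ray hit) = 0.252300 / 0.635700 ≈ 0.397
Conditioning on cosmic-ray hit lowers the posterior on real transient source: the classic explaining-away effect in a common-effect structure.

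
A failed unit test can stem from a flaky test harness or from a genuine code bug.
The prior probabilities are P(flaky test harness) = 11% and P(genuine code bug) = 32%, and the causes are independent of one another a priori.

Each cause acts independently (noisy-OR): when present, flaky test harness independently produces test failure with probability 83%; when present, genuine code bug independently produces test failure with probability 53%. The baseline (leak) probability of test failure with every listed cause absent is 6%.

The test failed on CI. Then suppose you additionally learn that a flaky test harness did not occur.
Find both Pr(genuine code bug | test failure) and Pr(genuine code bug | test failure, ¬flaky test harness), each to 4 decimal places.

Pr(genuine code bug | test failure) ≈ 0.6589; Pr(genuine code bug | test failure, ¬flaky test harness) ≈ 0.8141

Under noisy-OR, P(test failure | causes) = 1 − (1−0.06)·∏(1−qᵢ) over the active causes.
Weight on genuine code bug=true, given the evidence: 0.158975 + 0.032556 = 0.191531
Denominator P(test failure): 0.06·0.89·0.68 + 0.5582·0.89·0.32 + 0.8402·0.11·0.68 + 0.924894·0.11·0.32 = 0.290690
P(genuine code bug | test failure) = 0.191531/0.290690 ≈ 0.6589

Now also conditioning on flaky test harness≠true:
P(test failure | ¬flaky test harness) = 0.06*0.68 + 0.5582*0.32 = 0.040800 + 0.178624 = 0.219424
Restricting to configurations with genuine code bug present: 0.5582*0.32 = 0.178624.
So P(genuine code bug | test failure, ¬flaky test harness) = 0.178624/0.219424 ≈ 0.8141.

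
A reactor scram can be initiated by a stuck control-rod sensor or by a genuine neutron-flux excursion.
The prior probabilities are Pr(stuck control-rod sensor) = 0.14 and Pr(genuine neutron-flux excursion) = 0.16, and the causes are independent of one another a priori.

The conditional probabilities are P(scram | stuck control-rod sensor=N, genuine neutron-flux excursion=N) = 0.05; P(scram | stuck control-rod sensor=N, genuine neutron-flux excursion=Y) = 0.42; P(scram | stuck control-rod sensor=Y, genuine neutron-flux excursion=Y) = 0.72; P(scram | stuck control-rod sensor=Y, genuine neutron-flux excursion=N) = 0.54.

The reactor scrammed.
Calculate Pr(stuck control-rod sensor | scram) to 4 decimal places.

P(scram) = 0.05×0.86×0.84 + 0.42×0.86×0.16 + 0.54×0.14×0.84 + 0.72×0.14×0.16 = 0.036120 + 0.057792 + 0.063504 + 0.016128 = 0.173544
The stuck control-rod sensor-present share is 0.063504 + 0.016128 = 0.079632.
Hence the posterior is 0.079632/0.173544 ≈ 0.4589.

Pr(stuck control-rod sensor | scram) ≈ 0.4589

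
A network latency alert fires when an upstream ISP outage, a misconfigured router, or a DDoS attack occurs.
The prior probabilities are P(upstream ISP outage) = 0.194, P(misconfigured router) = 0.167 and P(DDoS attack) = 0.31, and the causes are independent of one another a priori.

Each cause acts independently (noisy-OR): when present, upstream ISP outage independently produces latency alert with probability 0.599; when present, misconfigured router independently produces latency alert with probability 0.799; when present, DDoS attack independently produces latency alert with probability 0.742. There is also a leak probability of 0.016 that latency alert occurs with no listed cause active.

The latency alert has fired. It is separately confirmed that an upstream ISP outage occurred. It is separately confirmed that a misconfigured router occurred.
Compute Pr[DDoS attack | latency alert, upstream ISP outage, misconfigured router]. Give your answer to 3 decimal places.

Under noisy-OR, P(latency alert | causes) = 1 − (1−0.016)·∏(1−qᵢ) over the active causes.
By total probability over both values of DDoS attack:
  P(latency alert | upstream ISP outage, misconfigured router) = 0.920689*0.69 + 0.979538*0.31
        = 0.635275 + 0.303657 = 0.938932
The terms with DDoS attack present sum to 0.303657, so
  P(DDoS attack | latency alert, upstream ISP outage, misconfigured router) = 0.303657 / 0.938932 ≈ 0.323

Pr[DDoS attack | latency alert, upstream ISP outage, misconfigured router] ≈ 0.323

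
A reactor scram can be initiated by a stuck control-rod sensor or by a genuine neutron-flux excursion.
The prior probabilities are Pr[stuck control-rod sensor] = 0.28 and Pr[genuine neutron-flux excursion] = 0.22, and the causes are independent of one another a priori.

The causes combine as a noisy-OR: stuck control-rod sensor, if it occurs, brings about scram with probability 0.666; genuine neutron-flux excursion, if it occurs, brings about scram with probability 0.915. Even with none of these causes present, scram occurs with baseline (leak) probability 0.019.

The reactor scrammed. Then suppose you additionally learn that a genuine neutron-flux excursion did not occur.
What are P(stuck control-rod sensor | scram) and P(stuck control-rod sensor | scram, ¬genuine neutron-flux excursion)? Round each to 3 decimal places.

Under noisy-OR, P(scram | causes) = 1 − (1−0.019)·∏(1−qᵢ) over the active causes.
Sum P(scram|·) weighted by the priors over the 4 (stuck control-rod sensor, genuine neutron-flux excursion) configurations:
  P(scram) = 0.019·0.72·0.78 + 0.916615·0.72·0.22 + 0.672346·0.28·0.78 + 0.972149·0.28·0.22
        = 0.010670 + 0.145192 + 0.146840 + 0.059884 = 0.362586
The terms with stuck control-rod sensor present sum to 0.206724, so
  P(stuck control-rod sensor | scram) = 0.206724 / 0.362586 ≈ 0.570

With the extra evidence:
Sum P(scram|·) weighted by the priors over both values of stuck control-rod sensor:
  P(scram | ¬genuine neutron-flux excursion) = 0.019·0.72 + 0.672346·0.28
        = 0.013680 + 0.188257 = 0.201937
Keeping only the stuck control-rod sensor-present terms gives 0.188257, so
  P(stuck control-rod sensor | scram, ¬genuine neutron-flux excursion) = 0.188257 / 0.201937 ≈ 0.932

P(stuck control-rod sensor | scram) ≈ 0.570; P(stuck control-rod sensor | scram, ¬genuine neutron-flux excursion) ≈ 0.932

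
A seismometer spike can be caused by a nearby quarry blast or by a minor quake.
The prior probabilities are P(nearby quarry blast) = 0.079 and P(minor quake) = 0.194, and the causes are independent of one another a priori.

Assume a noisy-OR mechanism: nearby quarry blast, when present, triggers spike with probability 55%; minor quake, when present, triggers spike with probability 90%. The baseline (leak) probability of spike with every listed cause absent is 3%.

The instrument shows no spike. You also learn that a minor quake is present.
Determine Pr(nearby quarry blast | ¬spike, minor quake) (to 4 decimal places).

Pr(nearby quarry blast | ¬spike, minor quake) ≈ 0.0372

Under noisy-OR, P(spike | causes) = 1 − (1−0.03)·∏(1−qᵢ) over the active causes.
Sum P(¬spike|·) weighted by the priors over both values of nearby quarry blast:
  P(¬spike | minor quake) = 0.097×0.921 + 0.04365×0.079
        = 0.089337 + 0.003448 = 0.092785
Keeping only the nearby quarry blast-present terms gives 0.003448, so
  P(nearby quarry blast | ¬spike, minor quake) = 0.003448 / 0.092785 ≈ 0.0372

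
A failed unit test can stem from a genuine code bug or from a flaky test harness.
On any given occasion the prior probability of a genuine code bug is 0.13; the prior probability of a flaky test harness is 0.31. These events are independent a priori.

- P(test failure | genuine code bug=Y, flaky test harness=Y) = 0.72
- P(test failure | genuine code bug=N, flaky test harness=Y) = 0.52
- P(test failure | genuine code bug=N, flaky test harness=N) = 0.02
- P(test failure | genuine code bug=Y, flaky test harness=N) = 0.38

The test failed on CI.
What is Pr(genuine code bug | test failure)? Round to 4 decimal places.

Pr(genuine code bug | test failure) ≈ 0.2930

P(test failure) = 0.02·0.87·0.69 + 0.52·0.87·0.31 + 0.38·0.13·0.69 + 0.72·0.13·0.31 = 0.012006 + 0.140244 + 0.034086 + 0.029016 = 0.215352
Restricting to configurations with genuine code bug present: 0.034086 + 0.029016 = 0.063102.
P(genuine code bug | test failure) = 0.063102 / 0.215352 ≈ 0.2930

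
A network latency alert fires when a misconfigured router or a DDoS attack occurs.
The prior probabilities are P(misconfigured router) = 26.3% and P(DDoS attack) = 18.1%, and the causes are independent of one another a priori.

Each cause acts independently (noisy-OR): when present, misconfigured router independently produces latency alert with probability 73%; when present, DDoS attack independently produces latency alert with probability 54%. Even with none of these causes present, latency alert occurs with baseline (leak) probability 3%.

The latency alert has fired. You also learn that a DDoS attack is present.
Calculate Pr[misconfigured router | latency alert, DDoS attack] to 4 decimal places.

Under noisy-OR, P(latency alert | causes) = 1 − (1−0.03)·∏(1−qᵢ) over the active causes.
By total probability over both values of misconfigured router:
  P(latency alert | DDoS attack) = 0.5538×0.737 + 0.879526×0.263
        = 0.408151 + 0.231315 = 0.639466
Keeping only the misconfigured router-present terms gives 0.231315, so
  P(misconfigured router | latency alert, DDoS attack) = 0.231315 / 0.639466 ≈ 0.3617

Pr[misconfigured router | latency alert, DDoS attack] ≈ 0.3617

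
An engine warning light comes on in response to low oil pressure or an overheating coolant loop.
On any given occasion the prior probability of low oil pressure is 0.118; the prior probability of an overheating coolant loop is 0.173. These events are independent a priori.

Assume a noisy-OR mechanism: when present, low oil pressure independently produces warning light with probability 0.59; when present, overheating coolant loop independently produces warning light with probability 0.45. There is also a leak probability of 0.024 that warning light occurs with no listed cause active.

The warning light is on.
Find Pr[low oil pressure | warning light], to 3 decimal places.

Pr[low oil pressure | warning light] ≈ 0.458

Under noisy-OR, P(warning light | causes) = 1 − (1−0.024)·∏(1−qᵢ) over the active causes.
For the numerator, keep only low oil pressure=true terms: 0.058536 + 0.015921 = 0.074457
The normalizing constant is 0.024·0.882·0.827 + 0.4632·0.882·0.173 + 0.59984·0.118·0.827 + 0.779912·0.118·0.173 = 0.162641
P(low oil pressure | warning light) = 0.074457/0.162641 ≈ 0.458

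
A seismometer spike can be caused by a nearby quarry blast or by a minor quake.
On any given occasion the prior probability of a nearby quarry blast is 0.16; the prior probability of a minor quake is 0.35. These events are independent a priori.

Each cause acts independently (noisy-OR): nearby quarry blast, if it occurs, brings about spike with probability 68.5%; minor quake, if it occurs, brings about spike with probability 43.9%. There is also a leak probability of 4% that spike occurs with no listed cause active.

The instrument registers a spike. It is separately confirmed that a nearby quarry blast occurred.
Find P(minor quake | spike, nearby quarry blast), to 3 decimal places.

Under noisy-OR, P(spike | causes) = 1 − (1−0.04)·∏(1−qᵢ) over the active causes.
Sum P(spike|·) weighted by the priors over both values of minor quake:
  P(spike | nearby quarry blast) = 0.6976×0.65 + 0.830354×0.35
        = 0.453440 + 0.290624 = 0.744064
Keeping only the minor quake-present terms gives 0.290624, so
  P(minor quake | spike, nearby quarry blast) = 0.290624 / 0.744064 ≈ 0.391

P(minor quake | spike, nearby quarry blast) ≈ 0.391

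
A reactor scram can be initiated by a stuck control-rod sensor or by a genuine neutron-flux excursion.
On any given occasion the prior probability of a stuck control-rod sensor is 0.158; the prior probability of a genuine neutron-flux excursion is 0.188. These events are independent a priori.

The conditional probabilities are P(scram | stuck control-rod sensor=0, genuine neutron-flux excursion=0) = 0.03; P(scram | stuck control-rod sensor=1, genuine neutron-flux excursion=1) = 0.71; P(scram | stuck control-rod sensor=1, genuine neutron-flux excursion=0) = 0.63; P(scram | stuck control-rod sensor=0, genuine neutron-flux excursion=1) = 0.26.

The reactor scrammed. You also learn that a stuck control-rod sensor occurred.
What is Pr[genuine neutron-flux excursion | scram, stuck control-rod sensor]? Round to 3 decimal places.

By total probability over both values of genuine neutron-flux excursion:
  P(scram | stuck control-rod sensor) = 0.63·0.812 + 0.71·0.188
        = 0.511560 + 0.133480 = 0.645040
Configurations with genuine neutron-flux excursion contribute 0.133480, so
  P(genuine neutron-flux excursion | scram, stuck control-rod sensor) = 0.133480 / 0.645040 ≈ 0.207

Pr[genuine neutron-flux excursion | scram, stuck control-rod sensor] ≈ 0.207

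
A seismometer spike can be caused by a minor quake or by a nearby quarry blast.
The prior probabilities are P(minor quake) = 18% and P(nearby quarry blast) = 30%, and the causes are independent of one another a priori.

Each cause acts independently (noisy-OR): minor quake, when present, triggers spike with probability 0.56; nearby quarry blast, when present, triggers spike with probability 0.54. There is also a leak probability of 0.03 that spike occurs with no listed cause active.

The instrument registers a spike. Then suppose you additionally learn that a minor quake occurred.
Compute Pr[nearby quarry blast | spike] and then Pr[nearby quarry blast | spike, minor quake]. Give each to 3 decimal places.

Pr[nearby quarry blast | spike] ≈ 0.668; Pr[nearby quarry blast | spike, minor quake] ≈ 0.375

Under noisy-OR, P(spike | causes) = 1 − (1−0.03)·∏(1−qᵢ) over the active causes.
P(spike) = 0.03·0.82·0.7 + 0.5538·0.82·0.3 + 0.5732·0.18·0.7 + 0.803672·0.18·0.3 = 0.017220 + 0.136235 + 0.072223 + 0.043398 = 0.269076
Restricting to configurations with nearby quarry blast present: 0.136235 + 0.043398 = 0.179633.
Hence the posterior is 0.179633/0.269076 ≈ 0.668.

Now also conditioning on minor quake=true:
By total probability over both values of nearby quarry blast:
  P(spike | minor quake) = 0.5732*0.7 + 0.803672*0.3
        = 0.401240 + 0.241102 = 0.642342
Configurations with nearby quarry blast contribute 0.241102, so
  P(nearby quarry blast | spike, minor quake) = 0.241102 / 0.642342 ≈ 0.375
Conditioning on minor quake lowers the posterior on nearby quarry blast: the classic explaining-away effect in a common-effect structure.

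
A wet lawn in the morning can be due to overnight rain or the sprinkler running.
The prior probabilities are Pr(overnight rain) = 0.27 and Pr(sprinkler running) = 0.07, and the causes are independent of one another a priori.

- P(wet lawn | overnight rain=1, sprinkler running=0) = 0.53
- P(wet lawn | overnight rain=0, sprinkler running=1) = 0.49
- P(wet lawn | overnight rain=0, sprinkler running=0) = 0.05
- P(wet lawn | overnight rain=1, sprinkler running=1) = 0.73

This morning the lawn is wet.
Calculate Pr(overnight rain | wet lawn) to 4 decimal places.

Pr(overnight rain | wet lawn) ≈ 0.7135

Enumerate the 4 (overnight rain, sprinkler running) configurations and weight by the priors:
  P(wet lawn) = 0.05×0.73×0.93 + 0.49×0.73×0.07 + 0.53×0.27×0.93 + 0.73×0.27×0.07
        = 0.033945 + 0.025039 + 0.133083 + 0.013797 = 0.205864
The terms with overnight rain present sum to 0.146880, so
  P(overnight rain | wet lawn) = 0.146880 / 0.205864 ≈ 0.7135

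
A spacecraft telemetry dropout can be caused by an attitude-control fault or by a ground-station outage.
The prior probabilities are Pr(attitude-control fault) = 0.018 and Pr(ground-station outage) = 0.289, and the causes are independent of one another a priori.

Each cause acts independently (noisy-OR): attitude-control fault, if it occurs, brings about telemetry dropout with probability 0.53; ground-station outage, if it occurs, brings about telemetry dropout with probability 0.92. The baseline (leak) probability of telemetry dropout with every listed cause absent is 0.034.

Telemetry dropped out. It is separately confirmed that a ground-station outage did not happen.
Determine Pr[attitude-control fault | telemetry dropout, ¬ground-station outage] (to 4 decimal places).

Pr[attitude-control fault | telemetry dropout, ¬ground-station outage] ≈ 0.2274

Under noisy-OR, P(telemetry dropout | causes) = 1 − (1−0.034)·∏(1−qᵢ) over the active causes.
P(telemetry dropout | ¬ground-station outage) = 0.034×0.982 + 0.54598×0.018 = 0.033388 + 0.009828 = 0.043216
Restricting to configurations with attitude-control fault present: 0.54598×0.018 = 0.009828.
Hence the posterior is 0.009828/0.043216 ≈ 0.2274.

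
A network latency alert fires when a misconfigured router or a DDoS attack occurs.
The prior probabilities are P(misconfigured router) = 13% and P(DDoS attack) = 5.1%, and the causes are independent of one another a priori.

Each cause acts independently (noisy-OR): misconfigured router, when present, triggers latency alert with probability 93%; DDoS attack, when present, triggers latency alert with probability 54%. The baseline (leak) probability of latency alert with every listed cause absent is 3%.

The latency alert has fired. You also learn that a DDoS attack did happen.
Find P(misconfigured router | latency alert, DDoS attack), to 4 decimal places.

P(misconfigured router | latency alert, DDoS attack) ≈ 0.2072

Under noisy-OR, P(latency alert | causes) = 1 − (1−0.03)·∏(1−qᵢ) over the active causes.
By total probability over both values of misconfigured router:
  P(latency alert | DDoS attack) = 0.5538×0.87 + 0.968766×0.13
        = 0.481806 + 0.125940 = 0.607746
The terms with misconfigured router present sum to 0.125940, so
  P(misconfigured router | latency alert, DDoS attack) = 0.125940 / 0.607746 ≈ 0.2072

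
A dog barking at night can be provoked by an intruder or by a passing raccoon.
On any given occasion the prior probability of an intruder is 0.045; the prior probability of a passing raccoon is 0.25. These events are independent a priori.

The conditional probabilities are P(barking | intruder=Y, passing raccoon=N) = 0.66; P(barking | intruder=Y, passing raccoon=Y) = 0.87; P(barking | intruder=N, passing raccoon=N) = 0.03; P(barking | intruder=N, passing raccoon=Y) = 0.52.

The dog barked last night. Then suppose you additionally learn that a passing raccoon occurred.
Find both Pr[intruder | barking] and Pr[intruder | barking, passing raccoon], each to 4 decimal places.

Enumerate the 4 (intruder, passing raccoon) configurations and weight by the priors:
  P(barking) = 0.03×0.955×0.75 + 0.52×0.955×0.25 + 0.66×0.045×0.75 + 0.87×0.045×0.25
        = 0.021487 + 0.124150 + 0.022275 + 0.009787 = 0.177699
Keeping only the intruder-present terms gives 0.032062, so
  P(intruder | barking) = 0.032062 / 0.177699 ≈ 0.1804

Now condition on the additional information:
Numerator (weight on configurations with intruder): 0.87·0.045 = 0.039150
Denominator P(barking | passing raccoon): 0.52·0.955 + 0.87·0.045 = 0.535750
Posterior = 0.039150 / 0.535750 ≈ 0.0731

Pr[intruder | barking] ≈ 0.1804; Pr[intruder | barking, passing raccoon] ≈ 0.0731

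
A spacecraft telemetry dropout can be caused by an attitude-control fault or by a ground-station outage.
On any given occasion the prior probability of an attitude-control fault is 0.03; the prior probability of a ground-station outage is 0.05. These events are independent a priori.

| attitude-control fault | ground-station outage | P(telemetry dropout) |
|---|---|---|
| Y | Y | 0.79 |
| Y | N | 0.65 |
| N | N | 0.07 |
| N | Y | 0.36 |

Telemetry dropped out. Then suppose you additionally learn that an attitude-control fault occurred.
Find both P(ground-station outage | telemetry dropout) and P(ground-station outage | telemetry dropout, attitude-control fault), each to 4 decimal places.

P(telemetry dropout) = 0.07×0.97×0.95 + 0.36×0.97×0.05 + 0.65×0.03×0.95 + 0.79×0.03×0.05 = 0.064505 + 0.017460 + 0.018525 + 0.001185 = 0.101675
Restricting to configurations with ground-station outage present: 0.017460 + 0.001185 = 0.018645.
Hence the posterior is 0.018645/0.101675 ≈ 0.1834.

Now condition on the additional information:
By total probability over both values of ground-station outage:
  P(telemetry dropout | attitude-control fault) = 0.65*0.95 + 0.79*0.05
        = 0.617500 + 0.039500 = 0.657000
Configurations with ground-station outage contribute 0.039500, so
  P(ground-station outage | telemetry dropout, attitude-control fault) = 0.039500 / 0.657000 ≈ 0.0601

P(ground-station outage | telemetry dropout) ≈ 0.1834; P(ground-station outage | telemetry dropout, attitude-control fault) ≈ 0.0601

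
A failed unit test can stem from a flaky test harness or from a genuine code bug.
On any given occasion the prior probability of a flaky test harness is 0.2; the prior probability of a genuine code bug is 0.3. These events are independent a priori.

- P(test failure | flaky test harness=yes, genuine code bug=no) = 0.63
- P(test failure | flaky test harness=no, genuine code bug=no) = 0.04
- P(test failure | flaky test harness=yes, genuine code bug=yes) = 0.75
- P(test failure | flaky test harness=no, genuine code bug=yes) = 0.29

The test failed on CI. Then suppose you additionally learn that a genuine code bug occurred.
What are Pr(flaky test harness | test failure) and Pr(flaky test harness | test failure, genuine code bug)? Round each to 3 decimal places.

Enumerate the 4 (flaky test harness, genuine code bug) configurations and weight by the priors:
  P(test failure) = 0.04·0.8·0.7 + 0.29·0.8·0.3 + 0.63·0.2·0.7 + 0.75·0.2·0.3
        = 0.022400 + 0.069600 + 0.088200 + 0.045000 = 0.225200
Keeping only the flaky test harness-present terms gives 0.133200, so
  P(flaky test harness | test failure) = 0.133200 / 0.225200 ≈ 0.591

Now condition on the additional information:
By total probability over both values of flaky test harness:
  P(test failure | genuine code bug) = 0.29×0.8 + 0.75×0.2
        = 0.232000 + 0.150000 = 0.382000
Configurations with flaky test harness contribute 0.150000, so
  P(flaky test harness | test failure, genuine code bug) = 0.150000 / 0.382000 ≈ 0.393
This is intercausal reasoning (explaining away): once genuine code bug accounts for the test failure, flaky test harness becomes less likely.

Pr(flaky test harness | test failure) ≈ 0.591; Pr(flaky test harness | test failure, genuine code bug) ≈ 0.393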